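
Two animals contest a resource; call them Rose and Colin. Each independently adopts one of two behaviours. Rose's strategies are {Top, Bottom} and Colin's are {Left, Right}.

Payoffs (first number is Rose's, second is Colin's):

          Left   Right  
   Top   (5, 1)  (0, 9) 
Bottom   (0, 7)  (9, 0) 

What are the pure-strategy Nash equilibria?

(Top, Left): Colin prefers Right (9 > 1) — not an equilibrium.
(Top, Right): Rose prefers Bottom (9 > 0) — not an equilibrium.
(Bottom, Left): Rose prefers Top (5 > 0) — not an equilibrium.
(Bottom, Right): Colin prefers Left (7 > 0) — not an equilibrium.

none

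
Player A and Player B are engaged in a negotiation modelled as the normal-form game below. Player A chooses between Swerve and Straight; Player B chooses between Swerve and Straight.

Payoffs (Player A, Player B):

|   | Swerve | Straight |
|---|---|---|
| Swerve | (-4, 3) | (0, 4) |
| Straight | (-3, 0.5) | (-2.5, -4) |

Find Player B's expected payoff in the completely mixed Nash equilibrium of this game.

28/11

First find x, the probability Player A plays Swerve, from Player B's indifference between Swerve and Straight: 3x + 0.5(1−x) = 4x − 4(1−x), giving x = 9/11.
Since Player B is indifferent in equilibrium, Player B's expected payoff equals the payoff from either column against (9/11, 2/11). Using Swerve: 3(9/11) + 0.5(2/11) = 28/11.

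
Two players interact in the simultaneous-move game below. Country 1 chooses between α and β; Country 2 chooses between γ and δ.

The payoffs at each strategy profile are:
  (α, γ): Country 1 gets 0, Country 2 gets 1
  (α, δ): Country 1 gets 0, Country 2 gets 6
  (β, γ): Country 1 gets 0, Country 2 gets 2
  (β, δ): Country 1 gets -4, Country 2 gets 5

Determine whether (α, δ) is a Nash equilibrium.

Yes

At (α, δ), Country 1 earns 0; switching to β would give -4, so Country 1 has no profitable deviation.
Country 2 earns 6; switching to γ would give 1, so Country 2 has no profitable deviation.
Neither player can gain by a unilateral deviation, so this profile is a Nash equilibrium.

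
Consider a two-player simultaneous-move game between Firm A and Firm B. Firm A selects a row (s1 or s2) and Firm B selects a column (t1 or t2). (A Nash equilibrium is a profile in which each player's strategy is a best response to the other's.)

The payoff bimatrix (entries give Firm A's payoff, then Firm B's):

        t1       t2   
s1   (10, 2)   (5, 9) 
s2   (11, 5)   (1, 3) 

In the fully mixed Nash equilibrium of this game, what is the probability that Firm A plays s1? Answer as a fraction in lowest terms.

Let p be the probability that Firm A plays s1. In a completely mixed equilibrium, Firm B must be indifferent between t1 and t2.
Firm B's expected payoff from t1 is 2p + 5(1−p); from t2 it is 9p + 3(1−p).
Setting these equal: −3p + 5 = 6p + 3, so p = 2/9.

2/9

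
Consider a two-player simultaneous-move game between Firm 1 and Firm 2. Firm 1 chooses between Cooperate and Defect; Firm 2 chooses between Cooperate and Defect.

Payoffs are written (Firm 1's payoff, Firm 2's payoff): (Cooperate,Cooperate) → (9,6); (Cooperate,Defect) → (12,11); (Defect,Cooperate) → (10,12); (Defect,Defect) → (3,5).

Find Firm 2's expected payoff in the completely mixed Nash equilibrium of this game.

17/2

First find p, the probability Firm 1 plays Cooperate, from Firm 2's indifference between Cooperate and Defect: 6p + 12(1−p) = 11p + 5(1−p), giving p = 7/12.
Since Firm 2 is indifferent in equilibrium, Firm 2's expected payoff equals the payoff from either column against (7/12, 5/12). Using Cooperate: 6(7/12) + 12(5/12) = 17/2.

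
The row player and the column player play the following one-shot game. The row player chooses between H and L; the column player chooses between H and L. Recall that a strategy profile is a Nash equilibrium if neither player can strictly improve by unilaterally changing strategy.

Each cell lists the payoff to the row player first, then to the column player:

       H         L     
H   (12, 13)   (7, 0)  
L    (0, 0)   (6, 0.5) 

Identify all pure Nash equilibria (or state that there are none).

(H, H): the row player gets 12 ≥ 0 from L, and the column player gets 13 ≥ 0 from L — Nash equilibrium.
(H, L): the column player prefers H (13 > 0) — not an equilibrium.
(L, H): the row player prefers H (12 > 0); the column player prefers L (0.5 > 0) — not an equilibrium.
(L, L): the row player prefers H (7 > 6) — not an equilibrium.

(H, H)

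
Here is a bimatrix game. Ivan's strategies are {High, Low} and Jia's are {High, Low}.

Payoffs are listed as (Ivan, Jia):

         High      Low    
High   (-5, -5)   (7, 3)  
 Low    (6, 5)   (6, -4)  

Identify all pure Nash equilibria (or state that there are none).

(High, High): Ivan prefers Low (6 > -5); Jia prefers Low (3 > -5) — not an equilibrium.
(High, Low): Ivan gets 7 ≥ 6 from Low, and Jia gets 3 ≥ -5 from High — Nash equilibrium.
(Low, High): Ivan gets 6 ≥ -5 from High, and Jia gets 5 ≥ -4 from Low — Nash equilibrium.
(Low, Low): Ivan prefers High (7 > 6); Jia prefers High (5 > -4) — not an equilibrium.

(High, Low) and (Low, High)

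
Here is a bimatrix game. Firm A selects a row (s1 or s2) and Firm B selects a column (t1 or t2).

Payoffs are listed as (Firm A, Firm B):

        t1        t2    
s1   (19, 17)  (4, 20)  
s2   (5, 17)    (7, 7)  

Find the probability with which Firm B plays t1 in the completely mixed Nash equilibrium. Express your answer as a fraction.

Let y be the probability that Firm B plays t1. In a completely mixed equilibrium, Firm A must be indifferent between s1 and s2.
Firm A's expected payoff from s1 is 19y + 4(1−y); from s2 it is 5y + 7(1−y).
Setting these equal: 15y + 4 = −2y + 7, so y = 3/17.

3/17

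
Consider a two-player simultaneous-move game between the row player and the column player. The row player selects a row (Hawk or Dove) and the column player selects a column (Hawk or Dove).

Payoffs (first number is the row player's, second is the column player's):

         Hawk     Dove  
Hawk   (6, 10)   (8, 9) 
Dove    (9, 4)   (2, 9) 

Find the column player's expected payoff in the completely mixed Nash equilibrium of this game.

9

First find p, the probability the row player plays Hawk, from the column player's indifference between Hawk and Dove: 10p + 4(1−p) = 9p + 9(1−p), giving p = 5/6.
Since the column player is indifferent in equilibrium, the column player's expected payoff equals the payoff from either column against (5/6, 1/6). Using Hawk: 10(5/6) + 4(1/6) = 9.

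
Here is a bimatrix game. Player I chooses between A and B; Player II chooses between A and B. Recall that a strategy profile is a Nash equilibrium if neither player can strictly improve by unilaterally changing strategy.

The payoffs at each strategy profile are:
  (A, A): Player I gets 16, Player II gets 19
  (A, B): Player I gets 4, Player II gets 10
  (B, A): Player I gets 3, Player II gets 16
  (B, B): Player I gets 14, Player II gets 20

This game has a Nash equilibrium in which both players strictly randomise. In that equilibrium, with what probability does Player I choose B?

9/13

Let r be the probability that Player I plays A. In a completely mixed equilibrium, Player II must be indifferent between A and B.
Player II's expected payoff from A is 19r + 16(1−r); from B it is 10r + 20(1−r).
Setting these equal: 3r + 16 = −10r + 20, so r = 4/13.
Therefore Player I plays B with probability 1 − 4/13 = 9/13.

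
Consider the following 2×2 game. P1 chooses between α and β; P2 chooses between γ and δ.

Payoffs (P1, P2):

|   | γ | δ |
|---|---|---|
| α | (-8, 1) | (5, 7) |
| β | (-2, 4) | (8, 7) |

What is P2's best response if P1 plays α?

Against α, P2 earns 1 from γ and 7 from δ.
So δ is the best response.

δ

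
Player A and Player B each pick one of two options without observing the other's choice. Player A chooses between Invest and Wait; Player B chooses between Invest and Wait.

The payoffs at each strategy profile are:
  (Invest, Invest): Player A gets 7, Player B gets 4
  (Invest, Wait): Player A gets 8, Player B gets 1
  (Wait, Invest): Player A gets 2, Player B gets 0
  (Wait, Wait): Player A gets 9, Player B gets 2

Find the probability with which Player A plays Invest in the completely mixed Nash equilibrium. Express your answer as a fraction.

Let x be the probability that Player A plays Invest. In a completely mixed equilibrium, Player B must be indifferent between Invest and Wait.
Player B's expected payoff from Invest is 4x; from Wait it is x + 2(1−x).
Setting these equal: 4x = −x + 2, so x = 2/5.

2/5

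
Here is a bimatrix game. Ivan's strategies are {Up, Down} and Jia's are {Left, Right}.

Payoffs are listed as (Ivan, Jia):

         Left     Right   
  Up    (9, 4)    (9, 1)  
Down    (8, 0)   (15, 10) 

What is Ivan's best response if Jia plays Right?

Against Right, Ivan earns 9 from Up and 15 from Down.
So Down is the best response.

Down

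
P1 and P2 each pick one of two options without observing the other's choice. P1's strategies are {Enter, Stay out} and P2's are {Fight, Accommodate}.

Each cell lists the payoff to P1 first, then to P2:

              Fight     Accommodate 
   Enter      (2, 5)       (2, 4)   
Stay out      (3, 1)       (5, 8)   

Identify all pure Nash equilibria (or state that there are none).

(Enter, Fight): P1 prefers Stay out (3 > 2) — not an equilibrium.
(Enter, Accommodate): P1 prefers Stay out (5 > 2); P2 prefers Fight (5 > 4) — not an equilibrium.
(Stay out, Fight): P2 prefers Accommodate (8 > 1) — not an equilibrium.
(Stay out, Accommodate): P1 gets 5 ≥ 2 from Enter, and P2 gets 8 ≥ 1 from Fight — Nash equilibrium.

(Stay out, Accommodate)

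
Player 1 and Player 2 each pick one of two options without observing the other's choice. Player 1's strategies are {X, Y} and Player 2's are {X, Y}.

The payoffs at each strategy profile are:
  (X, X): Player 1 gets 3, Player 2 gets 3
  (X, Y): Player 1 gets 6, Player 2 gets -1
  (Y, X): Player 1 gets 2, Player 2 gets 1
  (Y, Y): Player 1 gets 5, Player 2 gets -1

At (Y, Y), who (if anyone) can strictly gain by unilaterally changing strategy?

Player 1 at (Y, Y) earns 5; deviating to X yields 6 — a strict improvement.
Player 2 earns -1; deviating to X yields 1 — a strict improvement.
Both Player 1 and Player 2 have strictly profitable deviations.

Both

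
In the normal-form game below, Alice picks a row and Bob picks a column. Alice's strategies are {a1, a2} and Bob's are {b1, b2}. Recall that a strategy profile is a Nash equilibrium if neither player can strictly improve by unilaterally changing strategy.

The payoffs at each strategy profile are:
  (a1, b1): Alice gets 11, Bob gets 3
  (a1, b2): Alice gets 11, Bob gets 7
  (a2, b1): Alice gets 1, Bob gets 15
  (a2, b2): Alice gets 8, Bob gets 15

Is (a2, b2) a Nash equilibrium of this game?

No

At (a2, b2), Alice earns 8; switching to a1 would give 11, so Alice would deviate.
Bob earns 15; switching to b1 would give 15, so Bob has no profitable deviation.
Since at least one player can profitably deviate, this is not a Nash equilibrium.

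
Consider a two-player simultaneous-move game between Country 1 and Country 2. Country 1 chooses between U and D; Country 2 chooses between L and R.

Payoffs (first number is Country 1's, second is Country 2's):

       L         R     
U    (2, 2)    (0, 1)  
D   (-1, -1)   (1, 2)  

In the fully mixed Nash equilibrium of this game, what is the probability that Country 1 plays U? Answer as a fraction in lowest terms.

3/4

Let x be the probability that Country 1 plays U. In a completely mixed equilibrium, Country 2 must be indifferent between L and R.
Country 2's expected payoff from L is 2x − (1−x); from R it is x + 2(1−x).
Setting these equal: 3x − 1 = −x + 2, so x = 3/4.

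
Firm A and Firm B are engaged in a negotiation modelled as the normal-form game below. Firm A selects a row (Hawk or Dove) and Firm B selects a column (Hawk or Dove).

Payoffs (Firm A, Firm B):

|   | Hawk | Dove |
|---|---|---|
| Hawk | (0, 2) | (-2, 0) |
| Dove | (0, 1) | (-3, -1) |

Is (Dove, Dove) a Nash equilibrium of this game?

At (Dove, Dove), Firm A earns -3; switching to Hawk would give -2, so Firm A would deviate.
Firm B earns -1; switching to Hawk would give 1, so Firm B would deviate.
Since at least one player can profitably deviate, this is not a Nash equilibrium.

No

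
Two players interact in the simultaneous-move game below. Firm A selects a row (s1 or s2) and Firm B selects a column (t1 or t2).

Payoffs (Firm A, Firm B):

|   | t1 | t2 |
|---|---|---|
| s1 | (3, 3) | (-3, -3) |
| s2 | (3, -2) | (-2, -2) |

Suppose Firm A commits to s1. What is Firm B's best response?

Against s1, Firm B earns 3 from t1 and -3 from t2.
So t1 is the best response.

t1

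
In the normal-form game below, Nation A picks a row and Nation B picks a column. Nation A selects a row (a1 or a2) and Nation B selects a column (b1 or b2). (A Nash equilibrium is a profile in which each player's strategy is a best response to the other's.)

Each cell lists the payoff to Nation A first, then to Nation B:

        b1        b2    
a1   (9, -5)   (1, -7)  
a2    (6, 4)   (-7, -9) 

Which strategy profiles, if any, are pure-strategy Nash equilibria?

(a1, b1): Nation A gets 9 ≥ 6 from a2, and Nation B gets -5 ≥ -7 from b2 — Nash equilibrium.
(a1, b2): Nation B prefers b1 (-5 > -7) — not an equilibrium.
(a2, b1): Nation A prefers a1 (9 > 6) — not an equilibrium.
(a2, b2): Nation A prefers a1 (1 > -7); Nation B prefers b1 (4 > -9) — not an equilibrium.

(a1, b1)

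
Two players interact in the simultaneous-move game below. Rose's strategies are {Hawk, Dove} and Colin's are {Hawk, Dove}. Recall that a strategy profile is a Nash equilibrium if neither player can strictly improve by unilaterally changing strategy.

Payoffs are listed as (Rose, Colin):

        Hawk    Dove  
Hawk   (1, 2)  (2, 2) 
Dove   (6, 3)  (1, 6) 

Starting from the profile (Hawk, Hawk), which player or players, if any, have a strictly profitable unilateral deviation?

Rose

Rose at (Hawk, Hawk) earns 1; deviating to Dove yields 6 — a strict improvement.
Colin earns 2; deviating to Dove yields 2 — not better.
Only Rose has a strictly profitable deviation.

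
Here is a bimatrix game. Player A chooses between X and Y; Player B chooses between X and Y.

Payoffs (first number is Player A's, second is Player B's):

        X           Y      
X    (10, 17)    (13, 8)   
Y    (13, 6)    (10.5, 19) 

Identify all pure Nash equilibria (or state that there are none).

(X, X): Player A prefers Y (13 > 10) — not an equilibrium.
(X, Y): Player B prefers X (17 > 8) — not an equilibrium.
(Y, X): Player B prefers Y (19 > 6) — not an equilibrium.
(Y, Y): Player A prefers X (13 > 10.5) — not an equilibrium.

none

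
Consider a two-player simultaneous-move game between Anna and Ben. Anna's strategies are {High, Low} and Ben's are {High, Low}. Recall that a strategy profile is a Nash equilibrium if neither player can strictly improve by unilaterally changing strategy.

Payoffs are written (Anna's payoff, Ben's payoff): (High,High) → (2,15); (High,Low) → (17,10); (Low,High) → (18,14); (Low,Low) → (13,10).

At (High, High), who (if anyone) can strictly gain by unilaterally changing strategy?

Anna

Anna at (High, High) earns 2; deviating to Low yields 18 — a strict improvement.
Ben earns 15; deviating to Low yields 10 — not better.
Only Anna has a strictly profitable deviation.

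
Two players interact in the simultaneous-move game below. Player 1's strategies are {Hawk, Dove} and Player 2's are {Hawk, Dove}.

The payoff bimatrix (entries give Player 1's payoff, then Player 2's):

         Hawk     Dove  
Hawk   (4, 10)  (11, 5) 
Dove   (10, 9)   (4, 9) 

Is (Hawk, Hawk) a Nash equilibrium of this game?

No

At (Hawk, Hawk), Player 1 earns 4; switching to Dove would give 10, so Player 1 would deviate.
Player 2 earns 10; switching to Dove would give 5, so Player 2 has no profitable deviation.
Since at least one player can profitably deviate, this is not a Nash equilibrium.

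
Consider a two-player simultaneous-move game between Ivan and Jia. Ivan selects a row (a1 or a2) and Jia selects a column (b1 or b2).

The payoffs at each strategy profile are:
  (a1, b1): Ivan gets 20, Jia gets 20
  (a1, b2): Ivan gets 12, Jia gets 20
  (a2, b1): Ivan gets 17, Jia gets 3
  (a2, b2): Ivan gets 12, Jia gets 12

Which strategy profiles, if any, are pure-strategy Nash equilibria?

(a1, b1) and (a1, b2) and (a2, b2)

(a1, b1): Ivan gets 20 ≥ 17 from a2, and Jia gets 20 ≥ 20 from b2 — Nash equilibrium.
(a1, b2): Ivan gets 12 ≥ 12 from a2, and Jia gets 20 ≥ 20 from b1 — Nash equilibrium.
(a2, b1): Ivan prefers a1 (20 > 17); Jia prefers b2 (12 > 3) — not an equilibrium.
(a2, b2): Ivan gets 12 ≥ 12 from a1, and Jia gets 12 ≥ 3 from b1 — Nash equilibrium.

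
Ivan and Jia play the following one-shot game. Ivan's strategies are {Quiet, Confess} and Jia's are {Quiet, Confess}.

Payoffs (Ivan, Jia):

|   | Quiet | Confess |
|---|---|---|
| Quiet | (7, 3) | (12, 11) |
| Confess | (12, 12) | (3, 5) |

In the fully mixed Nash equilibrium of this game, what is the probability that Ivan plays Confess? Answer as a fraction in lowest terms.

Let x be the probability that Ivan plays Quiet. In a completely mixed equilibrium, Jia must be indifferent between Quiet and Confess.
Jia's expected payoff from Quiet is 3x + 12(1−x); from Confess it is 11x + 5(1−x).
Setting these equal: −9x + 12 = 6x + 5, so x = 7/15.
Therefore Ivan plays Confess with probability 1 − 7/15 = 8/15.

8/15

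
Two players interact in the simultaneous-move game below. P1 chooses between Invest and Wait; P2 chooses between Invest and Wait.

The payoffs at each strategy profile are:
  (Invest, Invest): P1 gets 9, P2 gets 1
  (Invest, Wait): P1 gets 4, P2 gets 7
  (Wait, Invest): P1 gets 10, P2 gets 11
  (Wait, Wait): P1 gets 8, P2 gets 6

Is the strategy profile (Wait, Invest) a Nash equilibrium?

At (Wait, Invest), P1 earns 10; switching to Invest would give 9, so P1 has no profitable deviation.
P2 earns 11; switching to Wait would give 6, so P2 has no profitable deviation.
Neither player can gain by a unilateral deviation, so this profile is a Nash equilibrium.

Yes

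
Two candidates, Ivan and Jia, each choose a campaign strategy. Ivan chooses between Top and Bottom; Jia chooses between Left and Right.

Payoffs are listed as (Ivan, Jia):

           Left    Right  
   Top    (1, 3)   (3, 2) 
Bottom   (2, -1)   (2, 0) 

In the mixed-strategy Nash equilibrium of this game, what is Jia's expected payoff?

1

First find x, the probability Ivan plays Top, from Jia's indifference between Left and Right: 3x − (1−x) = 2x, giving x = 1/2.
Since Jia is indifferent in equilibrium, Jia's expected payoff equals the payoff from either column against (1/2, 1/2). Using Left: 3(1/2) − (1/2) = 1.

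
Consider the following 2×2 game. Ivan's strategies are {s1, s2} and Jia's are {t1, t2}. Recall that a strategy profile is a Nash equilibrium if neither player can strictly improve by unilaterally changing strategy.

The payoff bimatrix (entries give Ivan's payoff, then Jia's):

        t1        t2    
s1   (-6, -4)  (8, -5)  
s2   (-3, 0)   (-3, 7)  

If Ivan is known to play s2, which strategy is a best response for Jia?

t2

Against s2, Jia earns 0 from t1 and 7 from t2.
So t2 is the best response.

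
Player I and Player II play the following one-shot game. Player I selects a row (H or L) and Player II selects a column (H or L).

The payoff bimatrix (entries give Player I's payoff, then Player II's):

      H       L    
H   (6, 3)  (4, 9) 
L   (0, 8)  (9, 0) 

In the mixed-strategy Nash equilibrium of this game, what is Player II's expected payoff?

36/7

First find p, the probability Player I plays H, from Player II's indifference between H and L: 3p + 8(1−p) = 9p, giving p = 4/7.
Since Player II is indifferent in equilibrium, Player II's expected payoff equals the payoff from either column against (4/7, 3/7). Using H: 3(4/7) + 8(3/7) = 36/7.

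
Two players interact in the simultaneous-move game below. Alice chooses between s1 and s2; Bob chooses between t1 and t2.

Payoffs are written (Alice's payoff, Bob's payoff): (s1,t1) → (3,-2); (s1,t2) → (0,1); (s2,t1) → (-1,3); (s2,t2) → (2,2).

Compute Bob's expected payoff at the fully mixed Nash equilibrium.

7/4

First find p, the probability Alice plays s1, from Bob's indifference between t1 and t2: −2p + 3(1−p) = p + 2(1−p), giving p = 1/4.
Since Bob is indifferent in equilibrium, Bob's expected payoff equals the payoff from either column against (1/4, 3/4). Using t1: −2(1/4) + 3(3/4) = 7/4.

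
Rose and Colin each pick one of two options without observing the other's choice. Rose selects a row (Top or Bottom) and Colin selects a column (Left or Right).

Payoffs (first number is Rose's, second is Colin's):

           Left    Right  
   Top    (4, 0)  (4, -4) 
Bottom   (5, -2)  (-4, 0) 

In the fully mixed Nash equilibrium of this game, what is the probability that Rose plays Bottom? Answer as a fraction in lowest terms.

Let p be the probability that Rose plays Top. In a completely mixed equilibrium, Colin must be indifferent between Left and Right.
Colin's expected payoff from Left is −2(1−p); from Right it is −4p.
Setting these equal: 2p − 2 = −4p, so p = 1/3.
Therefore Rose plays Bottom with probability 1 − 1/3 = 2/3.

2/3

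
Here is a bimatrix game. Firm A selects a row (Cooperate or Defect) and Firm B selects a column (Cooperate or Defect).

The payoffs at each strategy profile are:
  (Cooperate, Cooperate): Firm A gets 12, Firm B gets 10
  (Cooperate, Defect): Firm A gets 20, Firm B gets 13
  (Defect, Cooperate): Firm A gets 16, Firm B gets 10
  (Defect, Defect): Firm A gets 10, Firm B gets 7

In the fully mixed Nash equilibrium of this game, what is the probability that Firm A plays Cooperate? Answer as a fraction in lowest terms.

1/2

Let r be the probability that Firm A plays Cooperate. In a completely mixed equilibrium, Firm B must be indifferent between Cooperate and Defect.
Firm B's expected payoff from Cooperate is 10r + 10(1−r); from Defect it is 13r + 7(1−r).
Setting these equal: 10 = 6r + 7, so r = 1/2.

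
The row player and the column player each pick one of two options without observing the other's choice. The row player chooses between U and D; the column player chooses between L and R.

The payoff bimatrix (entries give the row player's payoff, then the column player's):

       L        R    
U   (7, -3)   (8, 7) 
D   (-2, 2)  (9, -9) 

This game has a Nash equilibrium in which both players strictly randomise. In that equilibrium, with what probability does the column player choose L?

Let y be the probability that the column player plays L. In a completely mixed equilibrium, the row player must be indifferent between U and D.
The row player's expected payoff from U is 7y + 8(1−y); from D it is −2y + 9(1−y).
Setting these equal: −y + 8 = −11y + 9, so y = 1/10.

1/10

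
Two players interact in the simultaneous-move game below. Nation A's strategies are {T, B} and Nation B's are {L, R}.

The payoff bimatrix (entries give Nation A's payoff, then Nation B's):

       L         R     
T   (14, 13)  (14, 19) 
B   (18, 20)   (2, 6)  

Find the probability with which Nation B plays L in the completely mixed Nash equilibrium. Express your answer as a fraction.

Let c be the probability that Nation B plays L. In a completely mixed equilibrium, Nation A must be indifferent between T and B.
Nation A's expected payoff from T is 14c + 14(1−c); from B it is 18c + 2(1−c).
Setting these equal: 14 = 16c + 2, so c = 3/4.

3/4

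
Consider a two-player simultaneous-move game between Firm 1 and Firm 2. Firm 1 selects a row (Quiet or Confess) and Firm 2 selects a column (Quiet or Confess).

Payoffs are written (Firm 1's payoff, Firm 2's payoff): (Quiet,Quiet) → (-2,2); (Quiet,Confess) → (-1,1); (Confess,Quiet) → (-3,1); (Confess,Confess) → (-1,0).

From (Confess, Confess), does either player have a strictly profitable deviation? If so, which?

Firm 2

Firm 1 at (Confess, Confess) earns -1; deviating to Quiet yields -1 — not better.
Firm 2 earns 0; deviating to Quiet yields 1 — a strict improvement.
Only Firm 2 has a strictly profitable deviation.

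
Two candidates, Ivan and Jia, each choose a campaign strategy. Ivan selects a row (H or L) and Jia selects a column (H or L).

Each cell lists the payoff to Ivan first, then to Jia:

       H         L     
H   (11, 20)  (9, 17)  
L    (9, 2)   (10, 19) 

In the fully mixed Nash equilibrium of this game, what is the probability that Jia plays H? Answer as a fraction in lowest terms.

Let q be the probability that Jia plays H. In a completely mixed equilibrium, Ivan must be indifferent between H and L.
Ivan's expected payoff from H is 11q + 9(1−q); from L it is 9q + 10(1−q).
Setting these equal: 2q + 9 = −q + 10, so q = 1/3.

1/3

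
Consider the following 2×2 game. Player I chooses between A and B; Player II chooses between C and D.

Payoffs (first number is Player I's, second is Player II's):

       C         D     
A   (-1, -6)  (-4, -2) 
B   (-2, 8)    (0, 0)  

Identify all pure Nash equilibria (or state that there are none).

none

(A, C): Player II prefers D (-2 > -6) — not an equilibrium.
(A, D): Player I prefers B (0 > -4) — not an equilibrium.
(B, C): Player I prefers A (-1 > -2) — not an equilibrium.
(B, D): Player II prefers C (8 > 0) — not an equilibrium.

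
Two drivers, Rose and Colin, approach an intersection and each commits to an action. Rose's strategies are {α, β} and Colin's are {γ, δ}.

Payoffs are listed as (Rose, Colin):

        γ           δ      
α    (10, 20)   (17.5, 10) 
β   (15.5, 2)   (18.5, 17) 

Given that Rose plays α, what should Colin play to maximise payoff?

γ

Against α, Colin earns 20 from γ and 10 from δ.
So γ is the best response.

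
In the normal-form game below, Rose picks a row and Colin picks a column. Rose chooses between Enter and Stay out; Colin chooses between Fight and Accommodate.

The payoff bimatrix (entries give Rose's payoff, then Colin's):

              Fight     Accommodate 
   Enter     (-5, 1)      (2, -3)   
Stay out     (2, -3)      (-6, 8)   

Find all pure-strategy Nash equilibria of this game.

none

(Enter, Fight): Rose prefers Stay out (2 > -5) — not an equilibrium.
(Enter, Accommodate): Colin prefers Fight (1 > -3) — not an equilibrium.
(Stay out, Fight): Colin prefers Accommodate (8 > -3) — not an equilibrium.
(Stay out, Accommodate): Rose prefers Enter (2 > -6) — not an equilibrium.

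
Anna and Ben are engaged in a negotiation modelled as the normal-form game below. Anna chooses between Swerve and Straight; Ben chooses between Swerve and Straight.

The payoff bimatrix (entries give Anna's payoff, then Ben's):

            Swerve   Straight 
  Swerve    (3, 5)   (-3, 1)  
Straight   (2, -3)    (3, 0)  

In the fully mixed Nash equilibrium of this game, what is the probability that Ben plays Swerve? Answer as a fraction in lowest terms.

6/7

Let y be the probability that Ben plays Swerve. In a completely mixed equilibrium, Anna must be indifferent between Swerve and Straight.
Anna's expected payoff from Swerve is 3y − 3(1−y); from Straight it is 2y + 3(1−y).
Setting these equal: 6y − 3 = −y + 3, so y = 6/7.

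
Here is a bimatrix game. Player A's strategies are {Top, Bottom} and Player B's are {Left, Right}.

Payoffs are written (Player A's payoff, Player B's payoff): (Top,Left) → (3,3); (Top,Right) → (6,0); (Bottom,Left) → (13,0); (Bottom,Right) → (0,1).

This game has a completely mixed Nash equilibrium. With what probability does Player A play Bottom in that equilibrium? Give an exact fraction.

Let p be the probability that Player A plays Top. In a completely mixed equilibrium, Player B must be indifferent between Left and Right.
Player B's expected payoff from Left is 3p; from Right it is (1−p).
Setting these equal: 3p = −p + 1, so p = 1/4.
Therefore Player A plays Bottom with probability 1 − 1/4 = 3/4.

3/4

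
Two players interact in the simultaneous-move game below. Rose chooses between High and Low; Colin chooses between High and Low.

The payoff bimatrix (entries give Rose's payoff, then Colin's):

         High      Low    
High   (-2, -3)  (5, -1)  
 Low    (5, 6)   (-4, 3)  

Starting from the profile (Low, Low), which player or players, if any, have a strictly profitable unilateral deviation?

Rose at (Low, Low) earns -4; deviating to High yields 5 — a strict improvement.
Colin earns 3; deviating to High yields 6 — a strict improvement.
Both Rose and Colin have strictly profitable deviations.

Both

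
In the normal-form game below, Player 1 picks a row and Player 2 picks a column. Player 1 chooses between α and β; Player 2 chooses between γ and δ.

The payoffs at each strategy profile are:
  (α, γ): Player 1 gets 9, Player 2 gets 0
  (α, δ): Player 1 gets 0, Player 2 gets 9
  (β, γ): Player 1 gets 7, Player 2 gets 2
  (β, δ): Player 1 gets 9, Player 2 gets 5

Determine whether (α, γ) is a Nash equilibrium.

At (α, γ), Player 1 earns 9; switching to β would give 7, so Player 1 has no profitable deviation.
Player 2 earns 0; switching to δ would give 9, so Player 2 would deviate.
Since at least one player can profitably deviate, this is not a Nash equilibrium.

No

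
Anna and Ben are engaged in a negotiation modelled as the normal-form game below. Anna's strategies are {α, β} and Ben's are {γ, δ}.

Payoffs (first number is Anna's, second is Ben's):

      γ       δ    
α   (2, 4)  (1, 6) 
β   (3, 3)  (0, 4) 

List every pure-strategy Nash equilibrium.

(α, δ)

(α, γ): Anna prefers β (3 > 2); Ben prefers δ (6 > 4) — not an equilibrium.
(α, δ): Anna gets 1 ≥ 0 from β, and Ben gets 6 ≥ 4 from γ — Nash equilibrium.
(β, γ): Ben prefers δ (4 > 3) — not an equilibrium.
(β, δ): Anna prefers α (1 > 0) — not an equilibrium.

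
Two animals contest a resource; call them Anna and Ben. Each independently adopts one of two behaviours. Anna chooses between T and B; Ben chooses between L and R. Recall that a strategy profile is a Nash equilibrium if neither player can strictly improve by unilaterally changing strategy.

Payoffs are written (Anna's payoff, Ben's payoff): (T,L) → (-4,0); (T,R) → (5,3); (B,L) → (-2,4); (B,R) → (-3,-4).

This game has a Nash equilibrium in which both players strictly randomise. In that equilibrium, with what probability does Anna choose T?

8/11

Let p be the probability that Anna plays T. In a completely mixed equilibrium, Ben must be indifferent between L and R.
Ben's expected payoff from L is 4(1−p); from R it is 3p − 4(1−p).
Setting these equal: −4p + 4 = 7p − 4, so p = 8/11.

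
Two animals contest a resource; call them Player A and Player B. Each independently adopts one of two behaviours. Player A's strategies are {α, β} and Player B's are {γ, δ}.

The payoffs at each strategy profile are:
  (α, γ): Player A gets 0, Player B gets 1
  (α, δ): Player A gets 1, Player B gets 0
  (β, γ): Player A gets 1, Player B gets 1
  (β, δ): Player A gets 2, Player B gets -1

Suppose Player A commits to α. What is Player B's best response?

Against α, Player B earns 1 from γ and 0 from δ.
So γ is the best response.

γ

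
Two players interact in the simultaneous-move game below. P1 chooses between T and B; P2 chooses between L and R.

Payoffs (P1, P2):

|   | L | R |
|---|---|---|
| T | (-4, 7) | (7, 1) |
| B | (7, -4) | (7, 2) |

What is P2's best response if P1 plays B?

Against B, P2 earns -4 from L and 2 from R.
So R is the best response.

R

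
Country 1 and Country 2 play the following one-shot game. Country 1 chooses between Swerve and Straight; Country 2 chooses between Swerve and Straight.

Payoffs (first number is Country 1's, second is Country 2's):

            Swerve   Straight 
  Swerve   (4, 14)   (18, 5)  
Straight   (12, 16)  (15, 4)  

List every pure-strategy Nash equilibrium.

(Straight, Swerve)

(Swerve, Swerve): Country 1 prefers Straight (12 > 4) — not an equilibrium.
(Swerve, Straight): Country 2 prefers Swerve (14 > 5) — not an equilibrium.
(Straight, Swerve): Country 1 gets 12 ≥ 4 from Swerve, and Country 2 gets 16 ≥ 4 from Straight — Nash equilibrium.
(Straight, Straight): Country 1 prefers Swerve (18 > 15); Country 2 prefers Swerve (16 > 4) — not an equilibrium.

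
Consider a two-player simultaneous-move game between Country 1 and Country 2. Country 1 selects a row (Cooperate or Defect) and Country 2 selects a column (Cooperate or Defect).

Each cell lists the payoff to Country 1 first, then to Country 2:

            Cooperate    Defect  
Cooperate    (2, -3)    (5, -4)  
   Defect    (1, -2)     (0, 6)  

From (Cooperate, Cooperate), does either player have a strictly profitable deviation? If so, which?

Country 1 at (Cooperate, Cooperate) earns 2; deviating to Defect yields 1 — not better.
Country 2 earns -3; deviating to Defect yields -4 — not better.
Neither player can strictly improve; the profile is a Nash equilibrium.

Neither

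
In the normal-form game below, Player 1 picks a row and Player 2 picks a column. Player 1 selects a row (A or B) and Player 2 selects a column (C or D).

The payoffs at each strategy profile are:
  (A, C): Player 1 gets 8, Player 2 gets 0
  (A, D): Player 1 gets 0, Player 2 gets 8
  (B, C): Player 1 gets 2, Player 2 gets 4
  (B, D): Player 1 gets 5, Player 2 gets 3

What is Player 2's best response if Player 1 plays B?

Against B, Player 2 earns 4 from C and 3 from D.
So C is the best response.

C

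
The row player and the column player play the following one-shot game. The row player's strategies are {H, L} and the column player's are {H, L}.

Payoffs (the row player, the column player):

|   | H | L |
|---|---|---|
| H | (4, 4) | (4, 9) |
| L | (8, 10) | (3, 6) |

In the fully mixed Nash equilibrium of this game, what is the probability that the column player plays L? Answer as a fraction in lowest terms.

Let q be the probability that the column player plays H. In a completely mixed equilibrium, the row player must be indifferent between H and L.
The row player's expected payoff from H is 4q + 4(1−q); from L it is 8q + 3(1−q).
Setting these equal: 4 = 5q + 3, so q = 1/5.
Therefore the column player plays L with probability 1 − 1/5 = 4/5.

4/5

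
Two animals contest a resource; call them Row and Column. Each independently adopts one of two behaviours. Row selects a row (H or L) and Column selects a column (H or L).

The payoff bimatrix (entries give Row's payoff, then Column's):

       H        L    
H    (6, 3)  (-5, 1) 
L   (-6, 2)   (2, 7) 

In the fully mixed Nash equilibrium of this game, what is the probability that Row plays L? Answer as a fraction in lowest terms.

Let r be the probability that Row plays H. In a completely mixed equilibrium, Column must be indifferent between H and L.
Column's expected payoff from H is 3r + 2(1−r); from L it is r + 7(1−r).
Setting these equal: r + 2 = −6r + 7, so r = 5/7.
Therefore Row plays L with probability 1 − 5/7 = 2/7.

2/7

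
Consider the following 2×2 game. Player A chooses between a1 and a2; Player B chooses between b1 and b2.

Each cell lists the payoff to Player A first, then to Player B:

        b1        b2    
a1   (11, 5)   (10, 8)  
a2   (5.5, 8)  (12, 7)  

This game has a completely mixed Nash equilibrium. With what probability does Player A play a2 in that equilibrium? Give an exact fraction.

Let p be the probability that Player A plays a1. In a completely mixed equilibrium, Player B must be indifferent between b1 and b2.
Player B's expected payoff from b1 is 5p + 8(1−p); from b2 it is 8p + 7(1−p).
Setting these equal: −3p + 8 = p + 7, so p = 1/4.
Therefore Player A plays a2 with probability 1 − 1/4 = 3/4.

3/4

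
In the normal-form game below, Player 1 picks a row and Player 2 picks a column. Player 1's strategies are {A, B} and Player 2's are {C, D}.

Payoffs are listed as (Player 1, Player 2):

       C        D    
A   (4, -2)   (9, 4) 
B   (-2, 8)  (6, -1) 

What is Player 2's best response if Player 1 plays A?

Against A, Player 2 earns -2 from C and 4 from D.
So D is the best response.

D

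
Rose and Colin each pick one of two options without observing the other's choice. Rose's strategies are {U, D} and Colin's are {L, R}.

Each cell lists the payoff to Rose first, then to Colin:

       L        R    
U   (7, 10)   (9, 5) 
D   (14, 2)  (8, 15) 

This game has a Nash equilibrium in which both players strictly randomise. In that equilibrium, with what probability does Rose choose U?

Let p be the probability that Rose plays U. In a completely mixed equilibrium, Colin must be indifferent between L and R.
Colin's expected payoff from L is 10p + 2(1−p); from R it is 5p + 15(1−p).
Setting these equal: 8p + 2 = −10p + 15, so p = 13/18.

13/18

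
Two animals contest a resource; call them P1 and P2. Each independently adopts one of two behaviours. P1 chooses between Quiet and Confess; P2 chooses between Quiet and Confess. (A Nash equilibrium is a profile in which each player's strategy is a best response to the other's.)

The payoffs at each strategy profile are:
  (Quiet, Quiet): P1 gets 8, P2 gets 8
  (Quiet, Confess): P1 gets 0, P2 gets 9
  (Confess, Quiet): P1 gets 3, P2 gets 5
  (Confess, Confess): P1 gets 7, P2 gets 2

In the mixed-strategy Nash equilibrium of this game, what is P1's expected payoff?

14/3

First find y, the probability P2 plays Quiet, from P1's indifference between Quiet and Confess: 8y = 3y + 7(1−y), giving y = 7/12.
Since P1 is indifferent in equilibrium, P1's expected payoff equals the payoff from either row against (7/12, 5/12). Using Quiet: 8(7/12) = 14/3.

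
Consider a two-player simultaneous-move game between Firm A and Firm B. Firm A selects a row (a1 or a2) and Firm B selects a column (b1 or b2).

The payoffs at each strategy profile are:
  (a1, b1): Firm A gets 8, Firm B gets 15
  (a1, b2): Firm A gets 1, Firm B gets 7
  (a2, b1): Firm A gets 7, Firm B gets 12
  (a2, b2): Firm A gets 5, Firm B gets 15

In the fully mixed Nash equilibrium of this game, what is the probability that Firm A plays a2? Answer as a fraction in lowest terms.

8/11

Let x be the probability that Firm A plays a1. In a completely mixed equilibrium, Firm B must be indifferent between b1 and b2.
Firm B's expected payoff from b1 is 15x + 12(1−x); from b2 it is 7x + 15(1−x).
Setting these equal: 3x + 12 = −8x + 15, so x = 3/11.
Therefore Firm A plays a2 with probability 1 − 3/11 = 8/11.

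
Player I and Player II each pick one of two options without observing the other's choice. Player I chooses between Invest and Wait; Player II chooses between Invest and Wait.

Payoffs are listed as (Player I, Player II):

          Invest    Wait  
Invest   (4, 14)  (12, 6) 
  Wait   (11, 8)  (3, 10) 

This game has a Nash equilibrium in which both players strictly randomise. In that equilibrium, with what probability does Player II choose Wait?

7/16

Let y be the probability that Player II plays Invest. In a completely mixed equilibrium, Player I must be indifferent between Invest and Wait.
Player I's expected payoff from Invest is 4y + 12(1−y); from Wait it is 11y + 3(1−y).
Setting these equal: −8y + 12 = 8y + 3, so y = 9/16.
Therefore Player II plays Wait with probability 1 − 9/16 = 7/16.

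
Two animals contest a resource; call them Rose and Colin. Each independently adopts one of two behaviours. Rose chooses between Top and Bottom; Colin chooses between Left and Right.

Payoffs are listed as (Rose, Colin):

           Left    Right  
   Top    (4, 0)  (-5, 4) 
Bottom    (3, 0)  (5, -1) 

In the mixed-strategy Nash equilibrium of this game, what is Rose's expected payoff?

35/11

First find y, the probability Colin plays Left, from Rose's indifference between Top and Bottom: 4y − 5(1−y) = 3y + 5(1−y), giving y = 10/11.
Since Rose is indifferent in equilibrium, Rose's expected payoff equals the payoff from either row against (10/11, 1/11). Using Top: 4(10/11) − 5(1/11) = 35/11.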